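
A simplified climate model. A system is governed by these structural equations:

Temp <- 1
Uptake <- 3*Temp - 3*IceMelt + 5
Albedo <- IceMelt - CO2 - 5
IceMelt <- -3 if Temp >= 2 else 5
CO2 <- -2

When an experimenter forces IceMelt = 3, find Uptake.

do(IceMelt=3) replaces the equation IceMelt <- -3 if Temp >= 2 else 5 with the constant IceMelt = 3.
Uptake = 3*Temp - 3*IceMelt + 5  [with Temp=1, IceMelt=3]  = -1

-1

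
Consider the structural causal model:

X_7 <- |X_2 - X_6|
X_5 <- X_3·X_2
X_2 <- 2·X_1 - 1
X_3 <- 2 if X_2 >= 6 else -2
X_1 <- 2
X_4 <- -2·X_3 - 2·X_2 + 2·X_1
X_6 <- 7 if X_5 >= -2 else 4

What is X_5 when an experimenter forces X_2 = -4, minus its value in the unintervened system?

14

do(X_2=-4) replaces the equation X_2 <- 2·X_1 - 1 with the constant X_2 = -4.
X_3 = 2 if X_2 >= 6 else -2  [with X_2=-4]  = -2
X_5 = X_3·X_2  [with X_3=-2, X_2=-4]  = 8
Without intervention: X_2 = 2·X_1 - 1  [with X_1=2]  = 3; X_3 = 2 if X_2 >= 6 else -2  [with X_2=3]  = -2; X_5 = X_3·X_2  [with X_3=-2, X_2=3]  = -6.
Change = 8 − (-6) = 14.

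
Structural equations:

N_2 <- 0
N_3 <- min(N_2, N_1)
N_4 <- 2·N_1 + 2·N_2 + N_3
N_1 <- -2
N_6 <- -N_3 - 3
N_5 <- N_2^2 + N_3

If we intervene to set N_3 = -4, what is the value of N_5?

-4

do(N_3=-4) replaces the equation N_3 <- min(N_2, N_1) with the constant N_3 = -4.
N_5 = N_2^2 + N_3  [with N_2=0, N_3=-4]  = -4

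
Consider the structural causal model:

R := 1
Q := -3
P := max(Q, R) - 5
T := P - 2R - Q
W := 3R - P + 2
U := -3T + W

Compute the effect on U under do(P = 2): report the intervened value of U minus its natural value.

-24

The intervention breaks the incoming arrows to P: P := max(Q, R) - 5 no longer applies, and P = 2.
T = P - 2R - Q  [with P=2, R=1, Q=-3]  = 3
W = 3R - P + 2  [with R=1, P=2]  = 3
U = -3T + W  [with T=3, W=3]  = -6
Without intervention: P = max(Q, R) - 5  [with Q=-3, R=1]  = -4; T = P - 2R - Q  [with P=-4, R=1, Q=-3]  = -3; W = 3R - P + 2  [with R=1, P=-4]  = 9; U = -3T + W  [with T=-3, W=9]  = 18.
Change = -6 − 18 = -24.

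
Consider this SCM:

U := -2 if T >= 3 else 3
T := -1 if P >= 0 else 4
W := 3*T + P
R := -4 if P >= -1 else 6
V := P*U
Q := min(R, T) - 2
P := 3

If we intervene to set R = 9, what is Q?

-3

The intervention breaks the incoming arrows to R: R := -4 if P >= -1 else 6 no longer applies, and R = 9.
T = -1 if P >= 0 else 4  [with P=3]  = -1
Q = min(R, T) - 2  [with R=9, T=-1]  = -3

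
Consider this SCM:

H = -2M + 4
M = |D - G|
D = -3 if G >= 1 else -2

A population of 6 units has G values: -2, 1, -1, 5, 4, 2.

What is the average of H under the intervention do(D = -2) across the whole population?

The intervention sets D=-2 in all 6 units regardless of G. Recomputing H per unit gives 4, -2, 2, -10, -8, -4; average -3.

-3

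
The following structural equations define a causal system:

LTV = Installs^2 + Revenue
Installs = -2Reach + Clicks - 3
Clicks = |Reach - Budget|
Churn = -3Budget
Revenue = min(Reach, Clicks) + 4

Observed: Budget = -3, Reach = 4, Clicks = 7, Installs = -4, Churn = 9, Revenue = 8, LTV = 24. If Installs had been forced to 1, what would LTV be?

9

The intervention breaks the incoming arrows to Installs: Installs = -2Reach + Clicks - 3 no longer applies, and Installs = 1.
Clicks = |Reach - Budget|  [with Reach=4, Budget=-3]  = 7
Revenue = min(Reach, Clicks) + 4  [with Reach=4, Clicks=7]  = 8
LTV = Installs^2 + Revenue  [with Installs=1, Revenue=8]  = 9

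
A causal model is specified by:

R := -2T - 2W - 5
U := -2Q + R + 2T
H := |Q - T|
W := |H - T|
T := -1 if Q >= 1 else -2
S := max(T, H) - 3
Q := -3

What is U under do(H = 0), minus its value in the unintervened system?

The intervention breaks the incoming arrows to H: H := |Q - T| no longer applies, and H = 0.
T = -1 if Q >= 1 else -2  [with Q=-3]  = -2
W = |H - T|  [with H=0, T=-2]  = 2
R = -2T - 2W - 5  [with T=-2, W=2]  = -5
U = -2Q + R + 2T  [with Q=-3, R=-5, T=-2]  = -3
Without intervention: T = -1 if Q >= 1 else -2  [with Q=-3]  = -2; H = |Q - T|  [with Q=-3, T=-2]  = 1; W = |H - T|  [with H=1, T=-2]  = 3; R = -2T - 2W - 5  [with T=-2, W=3]  = -7; U = -2Q + R + 2T  [with Q=-3, R=-7, T=-2]  = -5.
Change = -3 − (-5) = 2.

2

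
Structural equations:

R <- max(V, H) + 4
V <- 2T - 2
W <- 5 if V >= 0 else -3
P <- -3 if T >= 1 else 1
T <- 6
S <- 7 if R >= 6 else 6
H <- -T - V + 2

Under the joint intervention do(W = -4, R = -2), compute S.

6

Setting W = -4, R = -2 by intervention discards those variables' equations.
S = 7 if R >= 6 else 6  [with R=-2]  = 6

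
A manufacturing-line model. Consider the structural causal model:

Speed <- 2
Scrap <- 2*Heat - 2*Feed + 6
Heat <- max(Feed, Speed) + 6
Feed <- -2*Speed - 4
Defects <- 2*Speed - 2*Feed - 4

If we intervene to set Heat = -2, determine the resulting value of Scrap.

18

do(Heat=-2) replaces the equation Heat <- max(Feed, Speed) + 6 with the constant Heat = -2.
Feed = -2*Speed - 4  [with Speed=2]  = -8
Scrap = 2*Heat - 2*Feed + 6  [with Heat=-2, Feed=-8]  = 18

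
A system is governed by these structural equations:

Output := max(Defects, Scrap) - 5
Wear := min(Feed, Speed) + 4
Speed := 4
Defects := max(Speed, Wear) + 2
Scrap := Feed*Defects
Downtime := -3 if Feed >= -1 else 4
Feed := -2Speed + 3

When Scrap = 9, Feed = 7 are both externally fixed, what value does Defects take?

10

Setting Scrap = 9, Feed = 7 by intervention discards those variables' equations.
Wear = min(Feed, Speed) + 4  [with Feed=7, Speed=4]  = 8
Defects = max(Speed, Wear) + 2  [with Speed=4, Wear=8]  = 10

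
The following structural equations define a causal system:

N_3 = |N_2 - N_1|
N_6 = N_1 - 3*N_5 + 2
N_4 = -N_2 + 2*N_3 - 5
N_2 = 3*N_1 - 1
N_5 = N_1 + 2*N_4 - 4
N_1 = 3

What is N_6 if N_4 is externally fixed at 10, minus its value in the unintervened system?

Under do(N_4=10), the mechanism N_4 = -N_2 + 2*N_3 - 5 is discarded; N_4 is fixed at 10.
N_5 = N_1 + 2*N_4 - 4  [with N_1=3, N_4=10]  = 19
N_6 = N_1 - 3*N_5 + 2  [with N_1=3, N_5=19]  = -52
Without intervention: N_2 = 3*N_1 - 1  [with N_1=3]  = 8; N_3 = |N_2 - N_1|  [with N_2=8, N_1=3]  = 5; N_4 = -N_2 + 2*N_3 - 5  [with N_2=8, N_3=5]  = -3; N_5 = N_1 + 2*N_4 - 4  [with N_1=3, N_4=-3]  = -7; N_6 = N_1 - 3*N_5 + 2  [with N_1=3, N_5=-7]  = 26.
Change = -52 − 26 = -78.

-78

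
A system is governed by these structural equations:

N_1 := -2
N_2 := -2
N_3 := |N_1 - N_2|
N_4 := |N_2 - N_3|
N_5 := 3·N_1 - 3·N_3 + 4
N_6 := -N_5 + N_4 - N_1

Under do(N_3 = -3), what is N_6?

-4

The intervention breaks the incoming arrows to N_3: N_3 := |N_1 - N_2| no longer applies, and N_3 = -3.
N_4 = |N_2 - N_3|  [with N_2=-2, N_3=-3]  = 1
N_5 = 3·N_1 - 3·N_3 + 4  [with N_1=-2, N_3=-3]  = 7
N_6 = -N_5 + N_4 - N_1  [with N_5=7, N_4=1, N_1=-2]  = -4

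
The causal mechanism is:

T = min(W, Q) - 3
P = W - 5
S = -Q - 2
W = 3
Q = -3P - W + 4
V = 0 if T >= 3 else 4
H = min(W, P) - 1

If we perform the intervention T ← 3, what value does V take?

The intervention breaks the incoming arrows to T: T = min(W, Q) - 3 no longer applies, and T = 3.
V = 0 if T >= 3 else 4  [with T=3]  = 0

0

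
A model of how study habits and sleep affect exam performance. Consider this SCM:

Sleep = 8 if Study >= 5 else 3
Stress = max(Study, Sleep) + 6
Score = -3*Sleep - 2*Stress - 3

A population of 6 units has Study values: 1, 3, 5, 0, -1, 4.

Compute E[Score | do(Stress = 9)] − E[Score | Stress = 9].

The intervention sets Stress=9 in all 6 units regardless of Study. Recomputing Score per unit gives -30, -30, -45, -30, -30, -30; average -32.5.
Conditioning on Stress=9 selects the 4 unit(s) with Study ∈ {1, 3, 0, -1}. Their Score values: -30, -30, -30, -30. Mean = -30.
Difference = -32.5 − (-30) = -2.5.

-2.5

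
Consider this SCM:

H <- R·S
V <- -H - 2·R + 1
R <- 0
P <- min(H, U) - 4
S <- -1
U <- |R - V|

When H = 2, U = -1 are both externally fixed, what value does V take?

-1

The joint intervention fixes H = 2, U = -1, removing each variable's own equation.
V = -H - 2·R + 1  [with H=2, R=0]  = -1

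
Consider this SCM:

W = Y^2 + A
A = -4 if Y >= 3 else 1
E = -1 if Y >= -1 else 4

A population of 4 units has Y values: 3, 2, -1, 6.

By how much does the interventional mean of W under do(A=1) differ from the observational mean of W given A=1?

10

do(A=1) breaks A's dependence on Y. With A=1 fixed, W across the units is 10, 5, 2, 37, mean 13.5.
Observing A=1 restricts to units where A's equation naturally yields 1: Y ∈ {2, -1}. In that subpopulation W = 5, 2, mean 3.5.
Difference = 13.5 − 3.5 = 10.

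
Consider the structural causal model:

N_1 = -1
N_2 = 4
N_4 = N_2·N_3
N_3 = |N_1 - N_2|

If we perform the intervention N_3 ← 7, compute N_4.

The intervention breaks the incoming arrows to N_3: N_3 = |N_1 - N_2| no longer applies, and N_3 = 7.
N_4 = N_2·N_3  [with N_2=4, N_3=7]  = 28

28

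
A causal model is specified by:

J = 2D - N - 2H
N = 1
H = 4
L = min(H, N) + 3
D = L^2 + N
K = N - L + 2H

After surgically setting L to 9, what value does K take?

0

The intervention breaks the incoming arrows to L: L = min(H, N) + 3 no longer applies, and L = 9.
K = N - L + 2H  [with N=1, L=9, H=4]  = 0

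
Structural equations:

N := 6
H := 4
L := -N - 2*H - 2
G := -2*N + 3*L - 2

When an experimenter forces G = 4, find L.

-16

Under do(G=4), the mechanism G := -2*N + 3*L - 2 is discarded; G is fixed at 4.
Since L is not a descendant of the intervened variable, it is unaffected.
L = -N - 2*H - 2  [with N=6, H=4]  = -16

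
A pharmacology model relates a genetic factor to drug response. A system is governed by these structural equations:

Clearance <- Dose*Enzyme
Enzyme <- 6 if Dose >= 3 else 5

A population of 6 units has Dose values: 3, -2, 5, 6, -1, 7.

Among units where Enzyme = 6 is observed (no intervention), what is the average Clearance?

E[Clearance|Enzyme=6] averages over only the 4 units with Enzyme=6 (Dose = 3, 5, 6, 7): Clearance = 18, 30, 36, 42, mean 31.5.

31.5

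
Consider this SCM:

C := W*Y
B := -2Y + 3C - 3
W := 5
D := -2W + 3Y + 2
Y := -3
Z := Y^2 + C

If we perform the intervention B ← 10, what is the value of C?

-15

The intervention breaks the incoming arrows to B: B := -2Y + 3C - 3 no longer applies, and B = 10.
Since C is not a descendant of the intervened variable, it is unaffected.
C = W*Y  [with W=5, Y=-3]  = -15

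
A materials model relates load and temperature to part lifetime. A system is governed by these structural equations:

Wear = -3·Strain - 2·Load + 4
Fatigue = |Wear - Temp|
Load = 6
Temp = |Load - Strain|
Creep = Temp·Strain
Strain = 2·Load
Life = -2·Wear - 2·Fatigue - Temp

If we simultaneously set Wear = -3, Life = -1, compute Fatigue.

9

Under do(Wear = -3, Life = -1), each intervened variable's structural equation is replaced by its fixed value.
Strain = 2·Load  [with Load=6]  = 12
Temp = |Load - Strain|  [with Load=6, Strain=12]  = 6
Fatigue = |Wear - Temp|  [with Wear=-3, Temp=6]  = 9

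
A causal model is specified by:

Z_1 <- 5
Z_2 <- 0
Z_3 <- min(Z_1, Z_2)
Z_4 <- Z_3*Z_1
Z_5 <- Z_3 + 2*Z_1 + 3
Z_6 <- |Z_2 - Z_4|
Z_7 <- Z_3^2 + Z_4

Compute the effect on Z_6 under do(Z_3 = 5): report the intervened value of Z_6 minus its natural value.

25

The intervention breaks the incoming arrows to Z_3: Z_3 <- min(Z_1, Z_2) no longer applies, and Z_3 = 5.
Z_4 = Z_3*Z_1  [with Z_3=5, Z_1=5]  = 25
Z_6 = |Z_2 - Z_4|  [with Z_2=0, Z_4=25]  = 25
Without intervention: Z_3 = min(Z_1, Z_2)  [with Z_1=5, Z_2=0]  = 0; Z_4 = Z_3*Z_1  [with Z_3=0, Z_1=5]  = 0; Z_6 = |Z_2 - Z_4|  [with Z_2=0, Z_4=0]  = 0.
Change = 25 − 0 = 25.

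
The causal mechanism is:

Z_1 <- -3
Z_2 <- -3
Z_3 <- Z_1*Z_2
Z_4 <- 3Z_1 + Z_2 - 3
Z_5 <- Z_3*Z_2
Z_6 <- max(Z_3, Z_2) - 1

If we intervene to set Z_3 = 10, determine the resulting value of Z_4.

-15

The intervention breaks the incoming arrows to Z_3: Z_3 <- Z_1*Z_2 no longer applies, and Z_3 = 10.
Z_4 is not downstream of the intervention, so its value is determined by the original equations.
Z_4 = 3Z_1 + Z_2 - 3  [with Z_1=-3, Z_2=-3]  = -15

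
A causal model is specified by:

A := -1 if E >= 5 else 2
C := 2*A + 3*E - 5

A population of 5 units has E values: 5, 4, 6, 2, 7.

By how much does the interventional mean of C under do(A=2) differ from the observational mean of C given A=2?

Every unit gets A=2 under the intervention. C values become 14, 11, 17, 5, 20; E[C|do(A=2)] = 13.4.
Observing A=2 restricts to units where A's equation naturally yields 2: E ∈ {4, 2}. In that subpopulation C = 11, 5, mean 8.
Difference = 13.4 − 8 = 5.4.

5.4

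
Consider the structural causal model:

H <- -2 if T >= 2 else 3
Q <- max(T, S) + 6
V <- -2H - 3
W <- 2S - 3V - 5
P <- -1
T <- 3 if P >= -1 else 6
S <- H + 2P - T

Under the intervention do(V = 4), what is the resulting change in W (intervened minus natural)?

Under do(V=4), the mechanism V <- -2H - 3 is discarded; V is fixed at 4.
T = 3 if P >= -1 else 6  [with P=-1]  = 3
H = -2 if T >= 2 else 3  [with T=3]  = -2
S = H + 2P - T  [with H=-2, P=-1, T=3]  = -7
W = 2S - 3V - 5  [with S=-7, V=4]  = -31
Without intervention: T = 3 if P >= -1 else 6  [with P=-1]  = 3; H = -2 if T >= 2 else 3  [with T=3]  = -2; V = -2H - 3  [with H=-2]  = 1; S = H + 2P - T  [with H=-2, P=-1, T=3]  = -7; W = 2S - 3V - 5  [with S=-7, V=1]  = -22.
Change = -31 − (-22) = -9.

-9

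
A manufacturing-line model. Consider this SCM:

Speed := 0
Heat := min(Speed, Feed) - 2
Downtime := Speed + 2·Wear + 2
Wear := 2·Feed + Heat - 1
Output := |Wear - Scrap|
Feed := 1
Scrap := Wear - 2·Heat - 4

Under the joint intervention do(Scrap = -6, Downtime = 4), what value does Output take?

Under do(Scrap = -6, Downtime = 4), each intervened variable's structural equation is replaced by its fixed value.
Heat = min(Speed, Feed) - 2  [with Speed=0, Feed=1]  = -2
Wear = 2·Feed + Heat - 1  [with Feed=1, Heat=-2]  = -1
Output = |Wear - Scrap|  [with Wear=-1, Scrap=-6]  = 5

5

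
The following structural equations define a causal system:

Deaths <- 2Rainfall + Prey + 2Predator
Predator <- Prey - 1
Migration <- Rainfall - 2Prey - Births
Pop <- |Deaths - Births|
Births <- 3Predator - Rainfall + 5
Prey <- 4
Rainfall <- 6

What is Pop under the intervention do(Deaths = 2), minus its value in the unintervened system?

Under do(Deaths=2), the mechanism Deaths <- 2Rainfall + Prey + 2Predator is discarded; Deaths is fixed at 2.
Predator = Prey - 1  [with Prey=4]  = 3
Births = 3Predator - Rainfall + 5  [with Predator=3, Rainfall=6]  = 8
Pop = |Deaths - Births|  [with Deaths=2, Births=8]  = 6
Without intervention: Predator = Prey - 1  [with Prey=4]  = 3; Births = 3Predator - Rainfall + 5  [with Predator=3, Rainfall=6]  = 8; Deaths = 2Rainfall + Prey + 2Predator  [with Rainfall=6, Prey=4, Predator=3]  = 22; Pop = |Deaths - Births|  [with Deaths=22, Births=8]  = 14.
Change = 6 − 14 = -8.

-8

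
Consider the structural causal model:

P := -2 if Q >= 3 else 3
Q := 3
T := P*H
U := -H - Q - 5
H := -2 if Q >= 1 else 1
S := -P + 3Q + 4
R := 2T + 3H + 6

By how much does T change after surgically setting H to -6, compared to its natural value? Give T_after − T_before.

8

Under do(H=-6), the mechanism H := -2 if Q >= 1 else 1 is discarded; H is fixed at -6.
P = -2 if Q >= 3 else 3  [with Q=3]  = -2
T = P*H  [with P=-2, H=-6]  = 12
Without intervention: H = -2 if Q >= 1 else 1  [with Q=3]  = -2; P = -2 if Q >= 3 else 3  [with Q=3]  = -2; T = P*H  [with P=-2, H=-2]  = 4.
Change = 12 − 4 = 8.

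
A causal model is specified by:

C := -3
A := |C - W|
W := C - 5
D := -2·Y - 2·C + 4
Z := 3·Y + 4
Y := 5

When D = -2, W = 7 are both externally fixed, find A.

Setting D = -2, W = 7 by intervention discards those variables' equations.
A = |C - W|  [with C=-3, W=7]  = 10

10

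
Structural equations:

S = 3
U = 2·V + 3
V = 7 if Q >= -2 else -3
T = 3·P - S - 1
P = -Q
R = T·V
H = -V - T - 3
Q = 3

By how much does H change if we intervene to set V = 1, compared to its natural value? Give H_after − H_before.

Under do(V=1), the mechanism V = 7 if Q >= -2 else -3 is discarded; V is fixed at 1.
P = -Q  [with Q=3]  = -3
T = 3·P - S - 1  [with P=-3, S=3]  = -13
H = -V - T - 3  [with V=1, T=-13]  = 9
Without intervention: P = -Q  [with Q=3]  = -3; T = 3·P - S - 1  [with P=-3, S=3]  = -13; V = 7 if Q >= -2 else -3  [with Q=3]  = 7; H = -V - T - 3  [with V=7, T=-13]  = 3.
Change = 9 − 3 = 6.

6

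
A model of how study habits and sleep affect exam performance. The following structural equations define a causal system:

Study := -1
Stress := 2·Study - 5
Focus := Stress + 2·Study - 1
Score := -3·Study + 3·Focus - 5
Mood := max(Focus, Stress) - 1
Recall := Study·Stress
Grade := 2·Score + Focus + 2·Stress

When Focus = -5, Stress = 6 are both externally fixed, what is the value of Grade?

-27

The joint intervention fixes Focus = -5, Stress = 6, removing each variable's own equation.
Score = -3·Study + 3·Focus - 5  [with Study=-1, Focus=-5]  = -17
Grade = 2·Score + Focus + 2·Stress  [with Score=-17, Focus=-5, Stress=6]  = -27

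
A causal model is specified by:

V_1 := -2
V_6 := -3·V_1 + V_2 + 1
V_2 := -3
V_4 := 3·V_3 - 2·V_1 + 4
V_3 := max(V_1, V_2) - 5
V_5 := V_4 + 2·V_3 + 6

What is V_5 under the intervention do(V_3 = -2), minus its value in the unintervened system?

25

do(V_3=-2) replaces the equation V_3 := max(V_1, V_2) - 5 with the constant V_3 = -2.
V_4 = 3·V_3 - 2·V_1 + 4  [with V_3=-2, V_1=-2]  = 2
V_5 = V_4 + 2·V_3 + 6  [with V_4=2, V_3=-2]  = 4
Without intervention: V_3 = max(V_1, V_2) - 5  [with V_1=-2, V_2=-3]  = -7; V_4 = 3·V_3 - 2·V_1 + 4  [with V_3=-7, V_1=-2]  = -13; V_5 = V_4 + 2·V_3 + 6  [with V_4=-13, V_3=-7]  = -21.
Change = 4 − (-21) = 25.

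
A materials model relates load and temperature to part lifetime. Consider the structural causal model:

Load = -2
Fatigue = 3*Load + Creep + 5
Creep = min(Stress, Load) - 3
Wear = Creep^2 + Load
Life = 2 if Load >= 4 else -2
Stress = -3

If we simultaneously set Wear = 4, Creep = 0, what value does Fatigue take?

The joint intervention fixes Wear = 4, Creep = 0, removing each variable's own equation.
Fatigue = 3*Load + Creep + 5  [with Load=-2, Creep=0]  = -1

-1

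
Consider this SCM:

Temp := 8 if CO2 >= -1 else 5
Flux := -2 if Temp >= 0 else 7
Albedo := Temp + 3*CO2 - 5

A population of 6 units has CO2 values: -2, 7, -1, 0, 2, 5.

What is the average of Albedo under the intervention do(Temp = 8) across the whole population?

8.5

Under do(Temp=8), Temp's equation is replaced by Temp=8 for every unit. Per-unit Albedo: -3, 24, 0, 3, 9, 18. Mean = 8.5.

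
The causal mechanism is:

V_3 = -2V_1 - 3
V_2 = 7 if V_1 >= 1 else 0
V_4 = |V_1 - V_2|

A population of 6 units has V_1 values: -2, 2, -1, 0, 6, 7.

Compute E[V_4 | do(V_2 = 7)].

Under do(V_2=7), V_2's equation is replaced by V_2=7 for every unit. Per-unit V_4: 9, 5, 8, 7, 1, 0. Mean = 5.

5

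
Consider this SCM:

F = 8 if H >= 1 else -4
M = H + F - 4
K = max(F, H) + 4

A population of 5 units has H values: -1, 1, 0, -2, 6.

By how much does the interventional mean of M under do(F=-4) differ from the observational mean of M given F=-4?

1.8

Under do(F=-4), F's equation is replaced by F=-4 for every unit. Per-unit M: -9, -7, -8, -10, -2. Mean = -7.2.
Observing F=-4 restricts to units where F's equation naturally yields -4: H ∈ {-1, 0, -2}. In that subpopulation M = -9, -8, -10, mean -9.
Difference = -7.2 − (-9) = 1.8.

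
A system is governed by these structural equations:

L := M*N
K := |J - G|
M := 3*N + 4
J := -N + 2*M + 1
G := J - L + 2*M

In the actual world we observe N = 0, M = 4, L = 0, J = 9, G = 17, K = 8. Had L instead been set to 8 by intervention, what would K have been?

0

The intervention breaks the incoming arrows to L: L := M*N no longer applies, and L = 8.
M = 3*N + 4  [with N=0]  = 4
J = -N + 2*M + 1  [with N=0, M=4]  = 9
G = J - L + 2*M  [with J=9, L=8, M=4]  = 9
K = |J - G|  [with J=9, G=9]  = 0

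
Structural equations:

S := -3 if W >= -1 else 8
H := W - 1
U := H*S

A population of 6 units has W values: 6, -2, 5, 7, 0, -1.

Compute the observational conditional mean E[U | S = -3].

-7.2

E[U|S=-3] averages over only the 5 units with S=-3 (W = 6, 5, 7, 0, -1): U = -15, -12, -18, 3, 6, mean -7.2.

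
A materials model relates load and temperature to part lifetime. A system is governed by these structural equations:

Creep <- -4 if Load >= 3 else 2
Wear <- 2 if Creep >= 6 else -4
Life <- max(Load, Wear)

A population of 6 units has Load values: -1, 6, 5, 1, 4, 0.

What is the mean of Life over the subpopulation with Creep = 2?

Observing Creep=2 restricts to units where Creep's equation naturally yields 2: Load ∈ {-1, 1, 0}. In that subpopulation Life = -1, 1, 0, mean 0.

0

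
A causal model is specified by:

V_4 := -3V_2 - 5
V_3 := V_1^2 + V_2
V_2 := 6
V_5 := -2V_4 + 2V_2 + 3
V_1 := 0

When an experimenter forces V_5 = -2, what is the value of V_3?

do(V_5=-2) replaces the equation V_5 := -2V_4 + 2V_2 + 3 with the constant V_5 = -2.
V_3 is not downstream of the intervention, so its value is determined by the original equations.
V_3 = V_1^2 + V_2  [with V_1=0, V_2=6]  = 6

6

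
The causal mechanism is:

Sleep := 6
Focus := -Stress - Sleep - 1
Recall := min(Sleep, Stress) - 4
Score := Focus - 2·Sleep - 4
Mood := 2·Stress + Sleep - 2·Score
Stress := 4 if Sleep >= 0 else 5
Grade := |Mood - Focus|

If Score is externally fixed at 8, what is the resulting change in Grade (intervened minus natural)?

-70

The intervention breaks the incoming arrows to Score: Score := Focus - 2·Sleep - 4 no longer applies, and Score = 8.
Stress = 4 if Sleep >= 0 else 5  [with Sleep=6]  = 4
Focus = -Stress - Sleep - 1  [with Stress=4, Sleep=6]  = -11
Mood = 2·Stress + Sleep - 2·Score  [with Stress=4, Sleep=6, Score=8]  = -2
Grade = |Mood - Focus|  [with Mood=-2, Focus=-11]  = 9
Without intervention: Stress = 4 if Sleep >= 0 else 5  [with Sleep=6]  = 4; Focus = -Stress - Sleep - 1  [with Stress=4, Sleep=6]  = -11; Score = Focus - 2·Sleep - 4  [with Focus=-11, Sleep=6]  = -27; Mood = 2·Stress + Sleep - 2·Score  [with Stress=4, Sleep=6, Score=-27]  = 68; Grade = |Mood - Focus|  [with Mood=68, Focus=-11]  = 79.
Change = 9 − 79 = -70.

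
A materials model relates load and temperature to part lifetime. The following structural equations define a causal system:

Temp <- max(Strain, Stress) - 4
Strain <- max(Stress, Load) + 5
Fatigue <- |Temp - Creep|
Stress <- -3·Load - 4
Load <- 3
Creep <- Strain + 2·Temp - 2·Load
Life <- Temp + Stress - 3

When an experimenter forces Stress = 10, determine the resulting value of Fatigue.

Under do(Stress=10), the mechanism Stress <- -3·Load - 4 is discarded; Stress is fixed at 10.
Strain = max(Stress, Load) + 5  [with Stress=10, Load=3]  = 15
Temp = max(Strain, Stress) - 4  [with Strain=15, Stress=10]  = 11
Creep = Strain + 2·Temp - 2·Load  [with Strain=15, Temp=11, Load=3]  = 31
Fatigue = |Temp - Creep|  [with Temp=11, Creep=31]  = 20

20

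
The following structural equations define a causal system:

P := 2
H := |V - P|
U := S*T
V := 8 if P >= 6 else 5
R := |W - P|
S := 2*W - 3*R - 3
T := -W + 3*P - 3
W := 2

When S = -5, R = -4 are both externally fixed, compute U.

Under do(S = -5, R = -4), each intervened variable's structural equation is replaced by its fixed value.
T = -W + 3*P - 3  [with W=2, P=2]  = 1
U = S*T  [with S=-5, T=1]  = -5

-5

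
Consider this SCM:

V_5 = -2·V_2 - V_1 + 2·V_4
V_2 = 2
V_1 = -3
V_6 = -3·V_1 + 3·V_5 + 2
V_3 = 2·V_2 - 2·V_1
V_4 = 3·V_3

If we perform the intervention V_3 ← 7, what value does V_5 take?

do(V_3=7) replaces the equation V_3 = 2·V_2 - 2·V_1 with the constant V_3 = 7.
V_4 = 3·V_3  [with V_3=7]  = 21
V_5 = -2·V_2 - V_1 + 2·V_4  [with V_2=2, V_1=-3, V_4=21]  = 41

41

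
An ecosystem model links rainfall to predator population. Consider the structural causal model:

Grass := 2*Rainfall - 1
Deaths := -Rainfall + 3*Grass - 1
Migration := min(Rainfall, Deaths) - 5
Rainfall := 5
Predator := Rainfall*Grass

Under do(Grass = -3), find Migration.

do(Grass=-3) replaces the equation Grass := 2*Rainfall - 1 with the constant Grass = -3.
Deaths = -Rainfall + 3*Grass - 1  [with Rainfall=5, Grass=-3]  = -15
Migration = min(Rainfall, Deaths) - 5  [with Rainfall=5, Deaths=-15]  = -20

-20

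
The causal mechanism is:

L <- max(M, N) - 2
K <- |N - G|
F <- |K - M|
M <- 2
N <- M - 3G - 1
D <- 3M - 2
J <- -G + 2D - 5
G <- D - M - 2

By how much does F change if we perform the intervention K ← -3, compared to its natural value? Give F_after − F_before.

4

Intervening sets K = -3 and removes its equation (K <- |N - G|).
F = |K - M|  [with K=-3, M=2]  = 5
Without intervention: D = 3M - 2  [with M=2]  = 4; G = D - M - 2  [with D=4, M=2]  = 0; N = M - 3G - 1  [with M=2, G=0]  = 1; K = |N - G|  [with N=1, G=0]  = 1; F = |K - M|  [with K=1, M=2]  = 1.
Change = 5 − 1 = 4.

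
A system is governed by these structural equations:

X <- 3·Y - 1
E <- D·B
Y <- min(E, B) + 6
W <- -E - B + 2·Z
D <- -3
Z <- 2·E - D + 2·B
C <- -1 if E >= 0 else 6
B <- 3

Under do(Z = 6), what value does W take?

do(Z=6) replaces the equation Z <- 2·E - D + 2·B with the constant Z = 6.
E = D·B  [with D=-3, B=3]  = -9
W = -E - B + 2·Z  [with E=-9, B=3, Z=6]  = 18

18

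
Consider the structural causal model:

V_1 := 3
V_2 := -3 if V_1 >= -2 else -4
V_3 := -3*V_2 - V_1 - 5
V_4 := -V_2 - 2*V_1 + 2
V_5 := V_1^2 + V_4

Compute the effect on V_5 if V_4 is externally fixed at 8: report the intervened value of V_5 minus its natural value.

9

Intervening sets V_4 = 8 and removes its equation (V_4 := -V_2 - 2*V_1 + 2).
V_5 = V_1^2 + V_4  [with V_1=3, V_4=8]  = 17
Without intervention: V_2 = -3 if V_1 >= -2 else -4  [with V_1=3]  = -3; V_4 = -V_2 - 2*V_1 + 2  [with V_2=-3, V_1=3]  = -1; V_5 = V_1^2 + V_4  [with V_1=3, V_4=-1]  = 8.
Change = 17 − 8 = 9.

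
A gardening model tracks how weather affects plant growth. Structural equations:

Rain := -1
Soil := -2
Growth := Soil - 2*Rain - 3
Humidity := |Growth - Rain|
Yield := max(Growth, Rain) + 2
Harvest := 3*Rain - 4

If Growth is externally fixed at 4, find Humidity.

5

The intervention breaks the incoming arrows to Growth: Growth := Soil - 2*Rain - 3 no longer applies, and Growth = 4.
Humidity = |Growth - Rain|  [with Growth=4, Rain=-1]  = 5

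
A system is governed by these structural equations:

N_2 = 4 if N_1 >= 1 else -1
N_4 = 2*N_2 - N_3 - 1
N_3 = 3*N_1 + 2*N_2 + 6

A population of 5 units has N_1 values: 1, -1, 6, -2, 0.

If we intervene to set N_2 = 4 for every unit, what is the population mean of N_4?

-9.4

Every unit gets N_2=4 under the intervention. N_4 values become -10, -4, -25, -1, -7; E[N_4|do(N_2=4)] = -9.4.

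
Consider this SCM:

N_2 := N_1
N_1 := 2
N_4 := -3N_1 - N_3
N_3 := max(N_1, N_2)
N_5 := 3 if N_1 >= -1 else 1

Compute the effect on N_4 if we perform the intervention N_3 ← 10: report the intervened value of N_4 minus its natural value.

-8

The intervention breaks the incoming arrows to N_3: N_3 := max(N_1, N_2) no longer applies, and N_3 = 10.
N_4 = -3N_1 - N_3  [with N_1=2, N_3=10]  = -16
Without intervention: N_2 = N_1  [with N_1=2]  = 2; N_3 = max(N_1, N_2)  [with N_1=2, N_2=2]  = 2; N_4 = -3N_1 - N_3  [with N_1=2, N_3=2]  = -8.
Change = -16 − (-8) = -8.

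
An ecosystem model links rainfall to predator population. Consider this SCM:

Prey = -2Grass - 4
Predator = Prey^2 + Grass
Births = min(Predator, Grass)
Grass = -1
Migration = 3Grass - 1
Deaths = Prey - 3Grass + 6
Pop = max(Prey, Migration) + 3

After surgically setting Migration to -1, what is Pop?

Intervening sets Migration = -1 and removes its equation (Migration = 3Grass - 1).
Prey = -2Grass - 4  [with Grass=-1]  = -2
Pop = max(Prey, Migration) + 3  [with Prey=-2, Migration=-1]  = 2

2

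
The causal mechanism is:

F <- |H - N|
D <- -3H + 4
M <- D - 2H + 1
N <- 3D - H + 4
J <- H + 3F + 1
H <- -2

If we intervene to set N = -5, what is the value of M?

15

The intervention breaks the incoming arrows to N: N <- 3D - H + 4 no longer applies, and N = -5.
No directed path runs from N to M, so M keeps its natural value.
D = -3H + 4  [with H=-2]  = 10
M = D - 2H + 1  [with D=10, H=-2]  = 15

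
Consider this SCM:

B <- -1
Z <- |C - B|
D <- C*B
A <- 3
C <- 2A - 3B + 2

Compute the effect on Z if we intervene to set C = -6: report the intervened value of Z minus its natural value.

-7

The intervention breaks the incoming arrows to C: C <- 2A - 3B + 2 no longer applies, and C = -6.
Z = |C - B|  [with C=-6, B=-1]  = 5
Without intervention: C = 2A - 3B + 2  [with A=3, B=-1]  = 11; Z = |C - B|  [with C=11, B=-1]  = 12.
Change = 5 − 12 = -7.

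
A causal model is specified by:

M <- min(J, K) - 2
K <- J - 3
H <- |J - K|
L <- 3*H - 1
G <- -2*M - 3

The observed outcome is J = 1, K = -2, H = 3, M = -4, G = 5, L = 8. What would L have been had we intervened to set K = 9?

23

Under do(K=9), the mechanism K <- J - 3 is discarded; K is fixed at 9.
H = |J - K|  [with J=1, K=9]  = 8
L = 3*H - 1  [with H=8]  = 23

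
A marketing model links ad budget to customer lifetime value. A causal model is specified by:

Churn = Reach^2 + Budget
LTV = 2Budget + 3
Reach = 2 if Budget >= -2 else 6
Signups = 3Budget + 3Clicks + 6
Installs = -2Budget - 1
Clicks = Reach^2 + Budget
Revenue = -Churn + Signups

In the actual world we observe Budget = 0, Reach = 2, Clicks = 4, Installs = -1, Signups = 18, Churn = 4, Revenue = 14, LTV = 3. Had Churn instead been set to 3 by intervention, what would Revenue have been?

15

Intervening sets Churn = 3 and removes its equation (Churn = Reach^2 + Budget).
Reach = 2 if Budget >= -2 else 6  [with Budget=0]  = 2
Clicks = Reach^2 + Budget  [with Reach=2, Budget=0]  = 4
Signups = 3Budget + 3Clicks + 6  [with Budget=0, Clicks=4]  = 18
Revenue = -Churn + Signups  [with Churn=3, Signups=18]  = 15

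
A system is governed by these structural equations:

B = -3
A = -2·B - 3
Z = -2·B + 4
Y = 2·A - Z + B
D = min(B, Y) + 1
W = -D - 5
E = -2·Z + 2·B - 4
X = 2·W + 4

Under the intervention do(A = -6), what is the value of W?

Under do(A=-6), the mechanism A = -2·B - 3 is discarded; A is fixed at -6.
Z = -2·B + 4  [with B=-3]  = 10
Y = 2·A - Z + B  [with A=-6, Z=10, B=-3]  = -25
D = min(B, Y) + 1  [with B=-3, Y=-25]  = -24
W = -D - 5  [with D=-24]  = 19

19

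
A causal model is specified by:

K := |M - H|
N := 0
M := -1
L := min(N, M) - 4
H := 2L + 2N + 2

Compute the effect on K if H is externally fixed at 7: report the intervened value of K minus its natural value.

Intervening sets H = 7 and removes its equation (H := 2L + 2N + 2).
K = |M - H|  [with M=-1, H=7]  = 8
Without intervention: L = min(N, M) - 4  [with N=0, M=-1]  = -5; H = 2L + 2N + 2  [with L=-5, N=0]  = -8; K = |M - H|  [with M=-1, H=-8]  = 7.
Change = 8 − 7 = 1.

1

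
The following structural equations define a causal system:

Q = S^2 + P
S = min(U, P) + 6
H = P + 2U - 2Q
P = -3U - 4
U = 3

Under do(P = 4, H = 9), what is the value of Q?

85

The joint intervention fixes P = 4, H = 9, removing each variable's own equation.
S = min(U, P) + 6  [with U=3, P=4]  = 9
Q = S^2 + P  [with S=9, P=4]  = 85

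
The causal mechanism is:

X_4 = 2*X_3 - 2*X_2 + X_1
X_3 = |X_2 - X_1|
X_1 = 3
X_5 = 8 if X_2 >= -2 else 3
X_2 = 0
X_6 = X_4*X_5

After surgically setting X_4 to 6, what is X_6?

48

Under do(X_4=6), the mechanism X_4 = 2*X_3 - 2*X_2 + X_1 is discarded; X_4 is fixed at 6.
X_5 = 8 if X_2 >= -2 else 3  [with X_2=0]  = 8
X_6 = X_4*X_5  [with X_4=6, X_5=8]  = 48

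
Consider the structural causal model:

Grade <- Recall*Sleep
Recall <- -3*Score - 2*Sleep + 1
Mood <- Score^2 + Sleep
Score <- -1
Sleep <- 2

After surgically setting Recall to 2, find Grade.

4

Intervening sets Recall = 2 and removes its equation (Recall <- -3*Score - 2*Sleep + 1).
Grade = Recall*Sleep  [with Recall=2, Sleep=2]  = 4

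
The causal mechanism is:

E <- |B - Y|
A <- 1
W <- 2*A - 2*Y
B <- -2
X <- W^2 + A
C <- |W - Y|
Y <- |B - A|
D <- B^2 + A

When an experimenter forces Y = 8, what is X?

197

The intervention breaks the incoming arrows to Y: Y <- |B - A| no longer applies, and Y = 8.
W = 2*A - 2*Y  [with A=1, Y=8]  = -14
X = W^2 + A  [with W=-14, A=1]  = 197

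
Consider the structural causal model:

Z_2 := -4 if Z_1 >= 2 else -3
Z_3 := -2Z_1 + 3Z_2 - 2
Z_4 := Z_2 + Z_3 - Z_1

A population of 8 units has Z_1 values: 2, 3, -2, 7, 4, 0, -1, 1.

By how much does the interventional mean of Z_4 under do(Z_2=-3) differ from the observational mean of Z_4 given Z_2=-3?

-6.75

do(Z_2=-3) breaks Z_2's dependence on Z_1. With Z_2=-3 fixed, Z_4 across the units is -20, -23, -8, -35, -26, -14, -11, -17, mean -19.25.
Conditioning on Z_2=-3 selects the 4 unit(s) with Z_1 ∈ {-2, 0, -1, 1}. Their Z_4 values: -8, -14, -11, -17. Mean = -12.5.
Difference = -19.25 − (-12.5) = -6.75.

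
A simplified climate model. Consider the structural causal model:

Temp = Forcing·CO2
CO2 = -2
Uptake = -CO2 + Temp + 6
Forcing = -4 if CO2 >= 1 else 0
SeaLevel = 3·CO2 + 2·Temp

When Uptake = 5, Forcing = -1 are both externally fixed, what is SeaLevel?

Setting Uptake = 5, Forcing = -1 by intervention discards those variables' equations.
Temp = Forcing·CO2  [with Forcing=-1, CO2=-2]  = 2
SeaLevel = 3·CO2 + 2·Temp  [with CO2=-2, Temp=2]  = -2

-2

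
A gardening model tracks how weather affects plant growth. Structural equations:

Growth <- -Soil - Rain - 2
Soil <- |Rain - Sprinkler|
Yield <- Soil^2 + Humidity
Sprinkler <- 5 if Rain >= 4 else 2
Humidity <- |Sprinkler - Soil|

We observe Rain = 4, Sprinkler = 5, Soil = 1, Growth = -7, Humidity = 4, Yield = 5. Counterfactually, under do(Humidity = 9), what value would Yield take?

The intervention breaks the incoming arrows to Humidity: Humidity <- |Sprinkler - Soil| no longer applies, and Humidity = 9.
Sprinkler = 5 if Rain >= 4 else 2  [with Rain=4]  = 5
Soil = |Rain - Sprinkler|  [with Rain=4, Sprinkler=5]  = 1
Yield = Soil^2 + Humidity  [with Soil=1, Humidity=9]  = 10

10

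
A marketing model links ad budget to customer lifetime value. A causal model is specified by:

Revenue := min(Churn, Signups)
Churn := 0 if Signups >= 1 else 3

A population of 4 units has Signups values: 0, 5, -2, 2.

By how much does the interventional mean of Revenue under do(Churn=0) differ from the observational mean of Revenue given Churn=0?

-0.5

The intervention sets Churn=0 in all 4 units regardless of Signups. Recomputing Revenue per unit gives 0, 0, -2, 0; average -0.5.
Conditioning on Churn=0 selects the 2 unit(s) with Signups ∈ {5, 2}. Their Revenue values: 0, 0. Mean = 0.
Difference = -0.5 − 0 = -0.5.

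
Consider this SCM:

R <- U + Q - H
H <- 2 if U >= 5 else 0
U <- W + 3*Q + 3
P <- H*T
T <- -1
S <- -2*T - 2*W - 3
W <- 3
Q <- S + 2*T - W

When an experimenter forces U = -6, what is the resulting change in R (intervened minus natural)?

24

Under do(U=-6), the mechanism U <- W + 3*Q + 3 is discarded; U is fixed at -6.
S = -2*T - 2*W - 3  [with T=-1, W=3]  = -7
Q = S + 2*T - W  [with S=-7, T=-1, W=3]  = -12
H = 2 if U >= 5 else 0  [with U=-6]  = 0
R = U + Q - H  [with U=-6, Q=-12, H=0]  = -18
Without intervention: S = -2*T - 2*W - 3  [with T=-1, W=3]  = -7; Q = S + 2*T - W  [with S=-7, T=-1, W=3]  = -12; U = W + 3*Q + 3  [with W=3, Q=-12]  = -30; H = 2 if U >= 5 else 0  [with U=-30]  = 0; R = U + Q - H  [with U=-30, Q=-12, H=0]  = -42.
Change = -18 − (-42) = 24.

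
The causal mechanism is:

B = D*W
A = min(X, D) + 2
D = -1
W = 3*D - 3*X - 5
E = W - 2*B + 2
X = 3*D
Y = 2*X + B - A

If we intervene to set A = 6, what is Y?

-13

Intervening sets A = 6 and removes its equation (A = min(X, D) + 2).
X = 3*D  [with D=-1]  = -3
W = 3*D - 3*X - 5  [with D=-1, X=-3]  = 1
B = D*W  [with D=-1, W=1]  = -1
Y = 2*X + B - A  [with X=-3, B=-1, A=6]  = -13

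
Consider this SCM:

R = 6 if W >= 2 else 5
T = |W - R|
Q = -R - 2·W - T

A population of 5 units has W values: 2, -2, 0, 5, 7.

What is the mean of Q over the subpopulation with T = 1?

Observing T=1 restricts to units where T's equation naturally yields 1: W ∈ {5, 7}. In that subpopulation Q = -17, -21, mean -19.

-19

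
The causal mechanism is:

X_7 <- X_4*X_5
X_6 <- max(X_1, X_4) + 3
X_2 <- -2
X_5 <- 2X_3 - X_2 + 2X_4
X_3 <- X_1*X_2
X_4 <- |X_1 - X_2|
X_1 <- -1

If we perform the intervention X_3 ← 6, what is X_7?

16

The intervention breaks the incoming arrows to X_3: X_3 <- X_1*X_2 no longer applies, and X_3 = 6.
X_4 = |X_1 - X_2|  [with X_1=-1, X_2=-2]  = 1
X_5 = 2X_3 - X_2 + 2X_4  [with X_3=6, X_2=-2, X_4=1]  = 16
X_7 = X_4*X_5  [with X_4=1, X_5=16]  = 16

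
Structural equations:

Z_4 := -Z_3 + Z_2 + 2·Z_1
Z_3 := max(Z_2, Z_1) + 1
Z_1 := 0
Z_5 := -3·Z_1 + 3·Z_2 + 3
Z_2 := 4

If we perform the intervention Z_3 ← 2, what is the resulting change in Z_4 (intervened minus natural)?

3

The intervention breaks the incoming arrows to Z_3: Z_3 := max(Z_2, Z_1) + 1 no longer applies, and Z_3 = 2.
Z_4 = -Z_3 + Z_2 + 2·Z_1  [with Z_3=2, Z_2=4, Z_1=0]  = 2
Without intervention: Z_3 = max(Z_2, Z_1) + 1  [with Z_2=4, Z_1=0]  = 5; Z_4 = -Z_3 + Z_2 + 2·Z_1  [with Z_3=5, Z_2=4, Z_1=0]  = -1.
Change = 2 − (-1) = 3.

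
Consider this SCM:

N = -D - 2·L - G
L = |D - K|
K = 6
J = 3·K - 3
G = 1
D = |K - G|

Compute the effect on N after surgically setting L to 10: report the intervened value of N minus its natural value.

The intervention breaks the incoming arrows to L: L = |D - K| no longer applies, and L = 10.
D = |K - G|  [with K=6, G=1]  = 5
N = -D - 2·L - G  [with D=5, L=10, G=1]  = -26
Without intervention: D = |K - G|  [with K=6, G=1]  = 5; L = |D - K|  [with D=5, K=6]  = 1; N = -D - 2·L - G  [with D=5, L=1, G=1]  = -8.
Change = -26 − (-8) = -18.

-18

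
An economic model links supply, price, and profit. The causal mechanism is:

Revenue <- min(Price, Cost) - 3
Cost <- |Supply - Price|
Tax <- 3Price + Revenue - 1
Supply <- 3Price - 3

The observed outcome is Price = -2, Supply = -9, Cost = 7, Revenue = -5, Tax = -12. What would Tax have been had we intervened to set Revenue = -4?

-11

Intervening sets Revenue = -4 and removes its equation (Revenue <- min(Price, Cost) - 3).
Tax = 3Price + Revenue - 1  [with Price=-2, Revenue=-4]  = -11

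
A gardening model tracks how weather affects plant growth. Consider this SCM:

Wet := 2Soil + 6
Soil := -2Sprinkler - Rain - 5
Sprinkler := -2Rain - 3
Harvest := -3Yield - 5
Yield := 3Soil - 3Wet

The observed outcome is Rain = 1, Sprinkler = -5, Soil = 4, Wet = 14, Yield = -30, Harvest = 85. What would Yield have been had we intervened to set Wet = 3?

3

Intervening sets Wet = 3 and removes its equation (Wet := 2Soil + 6).
Sprinkler = -2Rain - 3  [with Rain=1]  = -5
Soil = -2Sprinkler - Rain - 5  [with Sprinkler=-5, Rain=1]  = 4
Yield = 3Soil - 3Wet  [with Soil=4, Wet=3]  = 3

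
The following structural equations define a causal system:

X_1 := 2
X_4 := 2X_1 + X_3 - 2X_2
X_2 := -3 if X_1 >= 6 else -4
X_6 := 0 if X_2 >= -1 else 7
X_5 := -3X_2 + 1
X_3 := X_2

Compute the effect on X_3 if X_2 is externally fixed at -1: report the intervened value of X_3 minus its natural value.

The intervention breaks the incoming arrows to X_2: X_2 := -3 if X_1 >= 6 else -4 no longer applies, and X_2 = -1.
X_3 = X_2  [with X_2=-1]  = -1
Without intervention: X_2 = -3 if X_1 >= 6 else -4  [with X_1=2]  = -4; X_3 = X_2  [with X_2=-4]  = -4.
Change = -1 − (-4) = 3.

3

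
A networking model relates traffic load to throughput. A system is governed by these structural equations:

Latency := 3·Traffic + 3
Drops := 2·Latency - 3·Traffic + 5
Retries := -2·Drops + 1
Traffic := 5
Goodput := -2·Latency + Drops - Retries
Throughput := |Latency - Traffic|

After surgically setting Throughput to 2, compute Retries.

-51

The intervention breaks the incoming arrows to Throughput: Throughput := |Latency - Traffic| no longer applies, and Throughput = 2.
Since Retries is not a descendant of the intervened variable, it is unaffected.
Latency = 3·Traffic + 3  [with Traffic=5]  = 18
Drops = 2·Latency - 3·Traffic + 5  [with Latency=18, Traffic=5]  = 26
Retries = -2·Drops + 1  [with Drops=26]  = -51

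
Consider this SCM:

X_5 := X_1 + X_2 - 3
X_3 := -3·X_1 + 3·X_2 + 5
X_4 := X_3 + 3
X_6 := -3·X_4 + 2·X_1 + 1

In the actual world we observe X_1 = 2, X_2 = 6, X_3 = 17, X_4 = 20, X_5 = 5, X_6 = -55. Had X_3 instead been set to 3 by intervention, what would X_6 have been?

The intervention breaks the incoming arrows to X_3: X_3 := -3·X_1 + 3·X_2 + 5 no longer applies, and X_3 = 3.
X_4 = X_3 + 3  [with X_3=3]  = 6
X_6 = -3·X_4 + 2·X_1 + 1  [with X_4=6, X_1=2]  = -13

-13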